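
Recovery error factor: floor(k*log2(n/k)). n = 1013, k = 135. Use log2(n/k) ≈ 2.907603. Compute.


log2(n/k) = log2(1013/135) ≈ 2.907603.
k*log2(n/k) ≈ 135*2.907603 = 392.526405.
floor(392.526405) = 392.

392


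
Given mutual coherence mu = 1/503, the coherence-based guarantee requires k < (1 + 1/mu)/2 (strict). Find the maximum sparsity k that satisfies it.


1/mu = 503.
1 + 1/mu = 504.
(1 + 1/mu)/2 = 252 is an integer and the inequality is strict, so k_max = 252 - 1 = 251.

251


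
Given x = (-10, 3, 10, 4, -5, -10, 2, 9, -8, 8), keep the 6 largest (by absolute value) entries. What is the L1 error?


Sorted |x_i| descending: [10, 10, 10, 9, 8, 8, 5, 4, 3, 2]
Keep top 6: [10, 10, 10, 9, 8, 8]
Tail entries: [5, 4, 3, 2]
L1 error = sum of tail = 14.

14


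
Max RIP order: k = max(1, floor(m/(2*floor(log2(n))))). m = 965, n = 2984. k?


floor(log2(2984)) = 11.
2*11 = 22.
m/(2*floor(log2(n))) = 965/22 ≈ 43.8636.
floor = 43.
k = max(1, 43) = 43.

43


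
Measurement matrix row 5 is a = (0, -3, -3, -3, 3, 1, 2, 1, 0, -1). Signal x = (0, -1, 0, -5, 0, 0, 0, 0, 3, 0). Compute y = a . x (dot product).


Non-zero terms: ['-3*-1', '-3*-5', '0*3']
Products: [3, 15, 0]
y = sum = 18.

18


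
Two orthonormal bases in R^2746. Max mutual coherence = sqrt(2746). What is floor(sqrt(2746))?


52^2 = 2704 <= 2746 < 2809 = 53^2, so 52 <= sqrt(2746) < 53.
floor(sqrt(2746)) = 52.

52


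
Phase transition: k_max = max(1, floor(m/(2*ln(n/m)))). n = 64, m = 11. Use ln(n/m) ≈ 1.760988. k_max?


n/m = 64/11.
ln(n/m) ≈ 1.760988.
2*ln(n/m) ≈ 3.521976.
m/(2*ln(n/m)) ≈ 11/3.521976 ≈ 3.1232.
floor = 3.
k_max = max(1, 3) = 3.

3


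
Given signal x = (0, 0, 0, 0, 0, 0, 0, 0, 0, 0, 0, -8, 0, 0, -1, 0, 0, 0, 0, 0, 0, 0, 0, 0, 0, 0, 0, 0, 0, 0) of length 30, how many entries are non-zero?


Non-zero positions: [11, 14].
Sparsity = 2.

2


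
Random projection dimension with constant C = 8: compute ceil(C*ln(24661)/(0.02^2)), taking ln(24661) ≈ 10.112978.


ln(24661) ≈ 10.112978.
eps^2 = 0.02^2 = 0.0004.
C*ln(N)/eps^2 ≈ 8*10.112978/0.0004 ≈ 202259.56.
m = ceil(202259.56) = 202260.

202260


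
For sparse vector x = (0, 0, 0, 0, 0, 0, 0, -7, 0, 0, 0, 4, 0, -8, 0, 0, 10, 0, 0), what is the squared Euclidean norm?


Non-zero entries: [(7, -7), (11, 4), (13, -8), (16, 10)]
Squares: [49, 16, 64, 100]
||x||_2^2 = sum = 229.

229


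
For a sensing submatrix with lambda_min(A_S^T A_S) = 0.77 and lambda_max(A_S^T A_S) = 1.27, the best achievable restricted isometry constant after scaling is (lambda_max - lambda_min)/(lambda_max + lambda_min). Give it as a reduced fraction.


lambda_max - lambda_min = 1.27 - 0.77 = 0.50.
lambda_max + lambda_min = 1.27 + 0.77 = 2.04.
delta = 0.50/2.04 = 50/204 = 25/102.

25/102


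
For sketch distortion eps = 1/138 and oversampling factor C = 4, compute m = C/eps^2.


1/eps = 138.
(1/eps)^2 = 19044.
m = 4*19044 = 76176.

76176


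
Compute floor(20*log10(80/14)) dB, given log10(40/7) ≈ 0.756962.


||x||/||e|| = 80/14 = 40/7.
log10(40/7) ≈ 0.756962.
20*log10(||x||/||e||) ≈ 20*0.756962 = 15.13924.
floor(15.13924) = 15.

15


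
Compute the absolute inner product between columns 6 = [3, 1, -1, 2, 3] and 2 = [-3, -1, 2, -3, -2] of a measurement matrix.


Inner product: 3*-3 + 1*-1 + -1*2 + 2*-3 + 3*-2
Products: [-9, -1, -2, -6, -6]
Sum = -24.
|dot| = 24.

24


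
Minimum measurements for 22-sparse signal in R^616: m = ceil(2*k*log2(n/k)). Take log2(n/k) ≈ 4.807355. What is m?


log2(n/k) = log2(616/22) ≈ 4.807355.
2*k*log2(n/k) ≈ 2*22*4.807355 = 211.52362.
m = ceil(211.52362) = 212.

212


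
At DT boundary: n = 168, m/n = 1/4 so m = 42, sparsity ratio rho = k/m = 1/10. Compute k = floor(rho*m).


m = 1/4*168 = 42.
rho = 1/10.
rho*m = 1/10*42 = 4.2.
k = floor(4.2) = 4.

4


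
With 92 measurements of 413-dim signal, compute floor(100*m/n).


100*m/n = 100*92/413 ≈ 22.276.
floor = 22.

22


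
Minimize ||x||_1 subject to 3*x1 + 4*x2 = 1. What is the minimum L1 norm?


Axis intercepts:
  x1 = 1/3, x2 = 0: L1 = 1/3
  x1 = 0, x2 = 1/4: L1 = 1/4
x* = (0, 1/4)
||x*||_1 = 1/4.

1/4


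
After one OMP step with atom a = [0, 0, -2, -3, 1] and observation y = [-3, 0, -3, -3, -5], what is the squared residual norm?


a^T a = 14.
a^T y = 10.
coeff = 10/14 = 5/7.
||r||^2 = 314/7.

314/7


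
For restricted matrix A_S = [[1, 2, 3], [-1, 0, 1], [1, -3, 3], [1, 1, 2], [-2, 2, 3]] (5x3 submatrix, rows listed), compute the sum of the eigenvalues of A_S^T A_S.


Sum of eigenvalues of A_S^T A_S = trace(A_S^T A_S) = sum of squared column norms of A_S.
A_S^T A_S diagonal: [8, 18, 32].
trace = 8 + 18 + 32 = 58.

58


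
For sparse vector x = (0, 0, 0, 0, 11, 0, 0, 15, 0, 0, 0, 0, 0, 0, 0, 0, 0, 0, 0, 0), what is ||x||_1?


Non-zero entries: [(4, 11), (7, 15)]
Absolute values: [11, 15]
||x||_1 = sum = 26.

26


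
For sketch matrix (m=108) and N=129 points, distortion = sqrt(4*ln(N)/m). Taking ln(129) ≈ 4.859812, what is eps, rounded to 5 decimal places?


ln(129) ≈ 4.859812.
4*ln(N)/m ≈ 4*4.859812/108 ≈ 0.17999304.
eps = sqrt(0.17999304) ≈ 0.4242559 ≈ 0.42426.

0.42426


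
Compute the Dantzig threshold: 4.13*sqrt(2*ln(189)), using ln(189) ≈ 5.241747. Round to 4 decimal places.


ln(189) ≈ 5.241747.
2*ln(n) ≈ 10.483494.
sqrt(2*ln(n)) ≈ sqrt(10.483494) ≈ 3.237822.
threshold ≈ 4.13*3.237822 = 13.37220486 ≈ 13.3722.

13.3722


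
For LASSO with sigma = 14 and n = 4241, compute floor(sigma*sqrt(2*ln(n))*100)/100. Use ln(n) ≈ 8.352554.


ln(4241) ≈ 8.352554.
2*ln(n) ≈ 16.705108.
sqrt(2*ln(n)) ≈ sqrt(16.705108) ≈ 4.087188.
lambda ≈ 14*4.087188 = 57.220632.
floor(lambda*100)/100 = 57.22.

57.22


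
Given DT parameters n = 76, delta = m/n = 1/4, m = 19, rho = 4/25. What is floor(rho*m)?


m = 1/4*76 = 19.
rho = 4/25.
rho*m = 4/25*19 = 3.04.
k = floor(3.04) = 3.

3


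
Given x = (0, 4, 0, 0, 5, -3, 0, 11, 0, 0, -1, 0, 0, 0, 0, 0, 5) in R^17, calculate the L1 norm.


Non-zero entries: [(1, 4), (4, 5), (5, -3), (7, 11), (10, -1), (16, 5)]
Absolute values: [4, 5, 3, 11, 1, 5]
||x||_1 = sum = 29.

29


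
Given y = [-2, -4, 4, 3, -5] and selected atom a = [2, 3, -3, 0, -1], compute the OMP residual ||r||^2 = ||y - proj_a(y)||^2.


a^T a = 23.
a^T y = -23.
coeff = -23/23 = -1.
||r||^2 = 47.

47


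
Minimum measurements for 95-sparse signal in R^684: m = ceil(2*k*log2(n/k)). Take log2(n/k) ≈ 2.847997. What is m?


log2(n/k) = log2(684/95) ≈ 2.847997.
2*k*log2(n/k) ≈ 2*95*2.847997 = 541.11943.
m = ceil(541.11943) = 542.

542


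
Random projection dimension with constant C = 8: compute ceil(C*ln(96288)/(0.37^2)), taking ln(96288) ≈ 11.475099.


ln(96288) ≈ 11.475099.
eps^2 = 0.37^2 = 0.1369.
C*ln(N)/eps^2 ≈ 8*11.475099/0.1369 ≈ 670.5682.
m = ceil(670.5682) = 671.

671


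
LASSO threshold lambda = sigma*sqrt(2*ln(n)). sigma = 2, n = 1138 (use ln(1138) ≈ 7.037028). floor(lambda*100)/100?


ln(1138) ≈ 7.037028.
2*ln(n) ≈ 14.074056.
sqrt(2*ln(n)) ≈ sqrt(14.074056) ≈ 3.75154.
lambda ≈ 2*3.75154 = 7.50308.
floor(lambda*100)/100 = 7.50.

7.50


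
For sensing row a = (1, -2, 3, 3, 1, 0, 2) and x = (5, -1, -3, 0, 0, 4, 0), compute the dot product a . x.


Non-zero terms: ['1*5', '-2*-1', '3*-3', '0*4']
Products: [5, 2, -9, 0]
y = sum = -2.

-2


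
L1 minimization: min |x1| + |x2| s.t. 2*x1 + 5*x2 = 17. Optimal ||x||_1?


Axis intercepts:
  x1 = 17/2, x2 = 0: L1 = 17/2
  x1 = 0, x2 = 17/5: L1 = 17/5
x* = (0, 17/5)
||x*||_1 = 17/5.

17/5


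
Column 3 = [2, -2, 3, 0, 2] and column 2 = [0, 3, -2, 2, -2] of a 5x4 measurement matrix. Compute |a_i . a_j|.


Inner product: 2*0 + -2*3 + 3*-2 + 0*2 + 2*-2
Products: [0, -6, -6, 0, -4]
Sum = -16.
|dot| = 16.

16


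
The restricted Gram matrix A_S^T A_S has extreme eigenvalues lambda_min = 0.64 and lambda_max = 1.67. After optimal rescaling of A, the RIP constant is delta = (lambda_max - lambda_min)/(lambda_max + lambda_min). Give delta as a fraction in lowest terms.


lambda_max - lambda_min = 1.67 - 0.64 = 1.03.
lambda_max + lambda_min = 1.67 + 0.64 = 2.31.
delta = 1.03/2.31 = 103/231.

103/231


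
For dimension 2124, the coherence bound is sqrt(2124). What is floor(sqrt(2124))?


46^2 = 2116 <= 2124 < 2209 = 47^2, so 46 <= sqrt(2124) < 47.
floor(sqrt(2124)) = 46.

46


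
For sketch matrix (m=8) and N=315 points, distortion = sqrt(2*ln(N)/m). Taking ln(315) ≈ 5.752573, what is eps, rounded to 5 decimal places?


ln(315) ≈ 5.752573.
2*ln(N)/m ≈ 2*5.752573/8 ≈ 1.43814325.
eps = sqrt(1.43814325) ≈ 1.1992261 ≈ 1.19923.

1.19923


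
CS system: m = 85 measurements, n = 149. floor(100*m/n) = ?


100*m/n = 100*85/149 ≈ 57.047.
floor = 57.

57


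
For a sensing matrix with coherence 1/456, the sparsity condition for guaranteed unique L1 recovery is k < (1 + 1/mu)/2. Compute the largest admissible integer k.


1/mu = 456.
1 + 1/mu = 457.
(1 + 1/mu)/2 = 228.5 is not an integer, so k_max = floor(228.5) = 228.

228


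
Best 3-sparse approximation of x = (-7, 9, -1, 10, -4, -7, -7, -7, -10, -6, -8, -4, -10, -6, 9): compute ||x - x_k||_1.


Sorted |x_i| descending: [10, 10, 10, 9, 9, 8, 7, 7, 7, 7, 6, 6, 4, 4, 1]
Keep top 3: [10, 10, 10]
Tail entries: [9, 9, 8, 7, 7, 7, 7, 6, 6, 4, 4, 1]
L1 error = sum of tail = 75.

75


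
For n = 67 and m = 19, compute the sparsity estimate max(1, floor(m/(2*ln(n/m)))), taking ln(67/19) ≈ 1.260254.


n/m = 67/19.
ln(n/m) ≈ 1.260254.
2*ln(n/m) ≈ 2.520508.
m/(2*ln(n/m)) ≈ 19/2.520508 ≈ 7.5382.
floor = 7.
k_max = max(1, 7) = 7.

7


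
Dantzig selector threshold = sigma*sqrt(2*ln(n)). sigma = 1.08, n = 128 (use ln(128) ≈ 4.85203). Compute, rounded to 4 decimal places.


ln(128) ≈ 4.85203.
2*ln(n) ≈ 9.70406.
sqrt(2*ln(n)) ≈ sqrt(9.70406) ≈ 3.115134.
threshold ≈ 1.08*3.115134 = 3.36434472 ≈ 3.3643.

3.3643


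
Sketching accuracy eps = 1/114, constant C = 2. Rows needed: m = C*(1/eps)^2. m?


1/eps = 114.
(1/eps)^2 = 12996.
m = 2*12996 = 25992.

25992


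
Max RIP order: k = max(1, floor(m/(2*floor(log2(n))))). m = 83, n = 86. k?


floor(log2(86)) = 6.
2*6 = 12.
m/(2*floor(log2(n))) = 83/12 ≈ 6.9167.
floor = 6.
k = max(1, 6) = 6.

6


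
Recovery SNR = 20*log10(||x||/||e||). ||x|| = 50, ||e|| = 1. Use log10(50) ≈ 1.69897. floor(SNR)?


||x||/||e|| = 50/1 = 50.
log10(50) ≈ 1.69897.
20*log10(||x||/||e||) ≈ 20*1.69897 = 33.9794.
floor(33.9794) = 33.

33


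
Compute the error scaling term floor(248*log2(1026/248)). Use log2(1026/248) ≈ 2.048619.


log2(n/k) = log2(1026/248) ≈ 2.048619.
k*log2(n/k) ≈ 248*2.048619 = 508.057512.
floor(508.057512) = 508.

508


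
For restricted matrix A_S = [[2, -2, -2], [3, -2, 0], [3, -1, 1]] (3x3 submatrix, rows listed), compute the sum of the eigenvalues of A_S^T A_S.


Sum of eigenvalues of A_S^T A_S = trace(A_S^T A_S) = sum of squared column norms of A_S.
A_S^T A_S diagonal: [22, 9, 5].
trace = 22 + 9 + 5 = 36.

36


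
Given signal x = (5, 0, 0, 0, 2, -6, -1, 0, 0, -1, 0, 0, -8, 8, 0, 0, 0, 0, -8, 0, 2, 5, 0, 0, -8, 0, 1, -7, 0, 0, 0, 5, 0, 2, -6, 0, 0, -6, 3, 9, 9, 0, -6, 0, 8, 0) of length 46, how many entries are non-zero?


Non-zero positions: [0, 4, 5, 6, 9, 12, 13, 18, 20, 21, 24, 26, 27, 31, 33, 34, 37, 38, 39, 40, 42, 44].
Sparsity = 22.

22


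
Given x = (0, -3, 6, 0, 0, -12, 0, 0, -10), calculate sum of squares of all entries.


Non-zero entries: [(1, -3), (2, 6), (5, -12), (8, -10)]
Squares: [9, 36, 144, 100]
||x||_2^2 = sum = 289.

289


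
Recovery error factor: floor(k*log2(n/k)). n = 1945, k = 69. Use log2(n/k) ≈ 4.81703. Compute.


log2(n/k) = log2(1945/69) ≈ 4.81703.
k*log2(n/k) ≈ 69*4.81703 = 332.37507.
floor(332.37507) = 332.

332


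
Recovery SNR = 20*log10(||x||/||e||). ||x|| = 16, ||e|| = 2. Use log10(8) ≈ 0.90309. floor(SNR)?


||x||/||e|| = 16/2 = 8.
log10(8) ≈ 0.90309.
20*log10(||x||/||e||) ≈ 20*0.90309 = 18.0618.
floor(18.0618) = 18.

18


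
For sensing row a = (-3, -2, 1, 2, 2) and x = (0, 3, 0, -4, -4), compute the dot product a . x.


Non-zero terms: ['-2*3', '2*-4', '2*-4']
Products: [-6, -8, -8]
y = sum = -22.

-22


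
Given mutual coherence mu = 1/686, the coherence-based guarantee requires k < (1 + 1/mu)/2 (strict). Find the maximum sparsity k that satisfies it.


1/mu = 686.
1 + 1/mu = 687.
(1 + 1/mu)/2 = 343.5 is not an integer, so k_max = floor(343.5) = 343.

343


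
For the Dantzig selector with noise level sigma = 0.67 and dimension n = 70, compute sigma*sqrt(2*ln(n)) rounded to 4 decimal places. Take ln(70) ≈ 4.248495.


ln(70) ≈ 4.248495.
2*ln(n) ≈ 8.49699.
sqrt(2*ln(n)) ≈ sqrt(8.49699) ≈ 2.91496.
threshold ≈ 0.67*2.91496 = 1.9530232 ≈ 1.9530.

1.9530


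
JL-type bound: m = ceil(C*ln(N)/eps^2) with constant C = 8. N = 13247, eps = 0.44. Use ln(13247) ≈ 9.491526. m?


ln(13247) ≈ 9.491526.
eps^2 = 0.44^2 = 0.1936.
C*ln(N)/eps^2 ≈ 8*9.491526/0.1936 ≈ 392.2118.
m = ceil(392.2118) = 393.

393


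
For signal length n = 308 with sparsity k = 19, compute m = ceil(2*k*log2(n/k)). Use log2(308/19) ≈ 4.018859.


log2(n/k) = log2(308/19) ≈ 4.018859.
2*k*log2(n/k) ≈ 2*19*4.018859 = 152.716642.
m = ceil(152.716642) = 153.

153


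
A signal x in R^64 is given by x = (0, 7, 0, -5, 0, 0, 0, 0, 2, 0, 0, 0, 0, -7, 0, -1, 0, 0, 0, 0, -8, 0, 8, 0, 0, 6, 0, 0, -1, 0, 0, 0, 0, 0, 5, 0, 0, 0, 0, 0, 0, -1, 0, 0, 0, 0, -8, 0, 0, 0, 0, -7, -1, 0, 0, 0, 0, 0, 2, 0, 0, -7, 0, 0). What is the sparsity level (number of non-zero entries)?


Non-zero positions: [1, 3, 8, 13, 15, 20, 22, 25, 28, 34, 41, 46, 51, 52, 58, 61].
Sparsity = 16.

16


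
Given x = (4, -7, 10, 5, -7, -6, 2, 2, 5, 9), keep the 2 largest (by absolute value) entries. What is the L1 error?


Sorted |x_i| descending: [10, 9, 7, 7, 6, 5, 5, 4, 2, 2]
Keep top 2: [10, 9]
Tail entries: [7, 7, 6, 5, 5, 4, 2, 2]
L1 error = sum of tail = 38.

38


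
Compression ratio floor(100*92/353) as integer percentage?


100*m/n = 100*92/353 ≈ 26.0623.
floor = 26.

26


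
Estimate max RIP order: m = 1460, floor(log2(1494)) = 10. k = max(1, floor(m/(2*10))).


floor(log2(1494)) = 10.
2*10 = 20.
m/(2*floor(log2(n))) = 1460/20 ≈ 73.0.
floor = 73.
k = max(1, 73) = 73.

73


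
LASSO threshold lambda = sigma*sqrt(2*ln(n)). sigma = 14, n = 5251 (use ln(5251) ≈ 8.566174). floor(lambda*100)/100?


ln(5251) ≈ 8.566174.
2*ln(n) ≈ 17.132348.
sqrt(2*ln(n)) ≈ sqrt(17.132348) ≈ 4.139124.
lambda ≈ 14*4.139124 = 57.947736.
floor(lambda*100)/100 = 57.94.

57.94


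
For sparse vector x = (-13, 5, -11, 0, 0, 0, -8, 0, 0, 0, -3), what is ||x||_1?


Non-zero entries: [(0, -13), (1, 5), (2, -11), (6, -8), (10, -3)]
Absolute values: [13, 5, 11, 8, 3]
||x||_1 = sum = 40.

40


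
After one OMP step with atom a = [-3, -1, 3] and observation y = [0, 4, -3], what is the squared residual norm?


a^T a = 19.
a^T y = -13.
coeff = -13/19 = -13/19.
||r||^2 = 306/19.

306/19


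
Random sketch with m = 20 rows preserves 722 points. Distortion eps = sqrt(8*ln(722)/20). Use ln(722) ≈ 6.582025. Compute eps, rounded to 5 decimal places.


ln(722) ≈ 6.582025.
8*ln(N)/m ≈ 8*6.582025/20 ≈ 2.63281.
eps = sqrt(2.63281) ≈ 1.6225936 ≈ 1.62259.

1.62259


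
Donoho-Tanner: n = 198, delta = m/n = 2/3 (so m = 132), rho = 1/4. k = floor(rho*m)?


m = 2/3*198 = 132.
rho = 1/4.
rho*m = 1/4*132 = 33.
k = floor(33) = 33.

33


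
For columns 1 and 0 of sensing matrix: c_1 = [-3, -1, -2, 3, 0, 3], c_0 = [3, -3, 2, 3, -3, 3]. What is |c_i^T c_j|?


Inner product: -3*3 + -1*-3 + -2*2 + 3*3 + 0*-3 + 3*3
Products: [-9, 3, -4, 9, 0, 9]
Sum = 8.
|dot| = 8.

8


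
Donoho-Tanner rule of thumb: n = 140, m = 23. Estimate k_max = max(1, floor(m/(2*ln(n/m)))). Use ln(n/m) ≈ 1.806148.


n/m = 140/23.
ln(n/m) ≈ 1.806148.
2*ln(n/m) ≈ 3.612296.
m/(2*ln(n/m)) ≈ 23/3.612296 ≈ 6.3671.
floor = 6.
k_max = max(1, 6) = 6.

6


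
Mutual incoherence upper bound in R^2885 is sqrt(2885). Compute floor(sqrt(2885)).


53^2 = 2809 <= 2885 < 2916 = 54^2, so 53 <= sqrt(2885) < 54.
floor(sqrt(2885)) = 53.

53


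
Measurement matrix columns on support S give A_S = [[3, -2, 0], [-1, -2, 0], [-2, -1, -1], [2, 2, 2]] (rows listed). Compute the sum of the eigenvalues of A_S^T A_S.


Sum of eigenvalues of A_S^T A_S = trace(A_S^T A_S) = sum of squared column norms of A_S.
A_S^T A_S diagonal: [18, 13, 5].
trace = 18 + 13 + 5 = 36.

36


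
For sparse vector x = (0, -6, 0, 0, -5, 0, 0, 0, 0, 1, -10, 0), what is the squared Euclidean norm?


Non-zero entries: [(1, -6), (4, -5), (9, 1), (10, -10)]
Squares: [36, 25, 1, 100]
||x||_2^2 = sum = 162.

162


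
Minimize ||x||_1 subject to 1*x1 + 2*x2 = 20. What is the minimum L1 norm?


Axis intercepts:
  x1 = 20, x2 = 0: L1 = 20
  x1 = 0, x2 = 10: L1 = 10
x* = (0, 10)
||x*||_1 = 10.

10


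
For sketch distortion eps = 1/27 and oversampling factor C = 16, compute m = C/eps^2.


1/eps = 27.
(1/eps)^2 = 729.
m = 16*729 = 11664.

11664


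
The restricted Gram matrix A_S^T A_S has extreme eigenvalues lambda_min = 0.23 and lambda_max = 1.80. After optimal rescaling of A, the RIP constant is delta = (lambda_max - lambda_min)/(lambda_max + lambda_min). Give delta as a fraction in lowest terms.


lambda_max - lambda_min = 1.80 - 0.23 = 1.57.
lambda_max + lambda_min = 1.80 + 0.23 = 2.03.
delta = 1.57/2.03 = 157/203.

157/203


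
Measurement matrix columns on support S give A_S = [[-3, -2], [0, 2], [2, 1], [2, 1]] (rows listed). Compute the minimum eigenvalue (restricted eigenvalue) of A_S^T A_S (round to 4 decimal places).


A_S^T A_S = [[17, 10], [10, 10]].
trace = 27.
det = 70.
disc = trace^2 - 4*det = 729 - 4*70 = 449.
sqrt(449) ≈ 21.189620.
lam_min = (27 - sqrt(449))/2 ≈ (27 - 21.189620)/2 = 2.90519 ≈ 2.9052.

2.9052


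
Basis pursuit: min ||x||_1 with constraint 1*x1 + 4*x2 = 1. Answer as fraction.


Axis intercepts:
  x1 = 1, x2 = 0: L1 = 1
  x1 = 0, x2 = 1/4: L1 = 1/4
x* = (0, 1/4)
||x*||_1 = 1/4.

1/4


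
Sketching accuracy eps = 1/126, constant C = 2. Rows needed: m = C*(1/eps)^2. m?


1/eps = 126.
(1/eps)^2 = 15876.
m = 2*15876 = 31752.

31752


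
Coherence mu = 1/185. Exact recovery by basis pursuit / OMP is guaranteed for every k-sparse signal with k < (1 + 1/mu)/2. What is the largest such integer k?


1/mu = 185.
1 + 1/mu = 186.
(1 + 1/mu)/2 = 93 is an integer and the inequality is strict, so k_max = 93 - 1 = 92.

92


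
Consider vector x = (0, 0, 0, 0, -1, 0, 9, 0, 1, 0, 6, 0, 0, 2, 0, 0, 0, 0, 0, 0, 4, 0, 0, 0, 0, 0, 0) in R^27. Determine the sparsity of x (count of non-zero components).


Non-zero positions: [4, 6, 8, 10, 13, 20].
Sparsity = 6.

6


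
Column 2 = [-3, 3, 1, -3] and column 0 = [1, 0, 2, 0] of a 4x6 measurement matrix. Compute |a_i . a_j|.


Inner product: -3*1 + 3*0 + 1*2 + -3*0
Products: [-3, 0, 2, 0]
Sum = -1.
|dot| = 1.

1


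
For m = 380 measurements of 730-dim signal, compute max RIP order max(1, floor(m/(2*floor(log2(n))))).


floor(log2(730)) = 9.
2*9 = 18.
m/(2*floor(log2(n))) = 380/18 ≈ 21.1111.
floor = 21.
k = max(1, 21) = 21.

21


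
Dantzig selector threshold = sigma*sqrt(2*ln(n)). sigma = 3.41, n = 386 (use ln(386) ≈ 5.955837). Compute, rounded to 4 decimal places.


ln(386) ≈ 5.955837.
2*ln(n) ≈ 11.911674.
sqrt(2*ln(n)) ≈ sqrt(11.911674) ≈ 3.451329.
threshold ≈ 3.41*3.451329 = 11.76903189 ≈ 11.7690.

11.7690


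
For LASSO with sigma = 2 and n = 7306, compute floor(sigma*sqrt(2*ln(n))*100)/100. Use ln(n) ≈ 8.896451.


ln(7306) ≈ 8.896451.
2*ln(n) ≈ 17.792902.
sqrt(2*ln(n)) ≈ sqrt(17.792902) ≈ 4.218163.
lambda ≈ 2*4.218163 = 8.436326.
floor(lambda*100)/100 = 8.43.

8.43


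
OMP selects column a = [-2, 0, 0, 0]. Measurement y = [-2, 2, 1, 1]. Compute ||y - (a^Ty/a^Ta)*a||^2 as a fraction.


a^T a = 4.
a^T y = 4.
coeff = 4/4 = 1.
||r||^2 = 6.

6


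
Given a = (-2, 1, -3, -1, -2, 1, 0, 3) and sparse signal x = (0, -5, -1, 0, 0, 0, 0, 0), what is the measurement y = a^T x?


Non-zero terms: ['1*-5', '-3*-1']
Products: [-5, 3]
y = sum = -2.

-2


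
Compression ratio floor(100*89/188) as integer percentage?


100*m/n = 100*89/188 ≈ 47.3404.
floor = 47.

47


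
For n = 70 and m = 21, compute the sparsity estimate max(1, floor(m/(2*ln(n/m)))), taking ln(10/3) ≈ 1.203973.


n/m = 70/21 = 10/3.
ln(n/m) ≈ 1.203973.
2*ln(n/m) ≈ 2.407946.
m/(2*ln(n/m)) ≈ 21/2.407946 ≈ 8.7211.
floor = 8.
k_max = max(1, 8) = 8.

8


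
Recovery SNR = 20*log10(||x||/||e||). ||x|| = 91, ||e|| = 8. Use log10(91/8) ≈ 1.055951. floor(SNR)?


||x||/||e|| = 91/8.
log10(91/8) ≈ 1.055951.
20*log10(||x||/||e||) ≈ 20*1.055951 = 21.11902.
floor(21.11902) = 21.

21


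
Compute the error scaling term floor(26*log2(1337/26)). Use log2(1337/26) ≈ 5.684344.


log2(n/k) = log2(1337/26) ≈ 5.684344.
k*log2(n/k) ≈ 26*5.684344 = 147.792944.
floor(147.792944) = 147.

147


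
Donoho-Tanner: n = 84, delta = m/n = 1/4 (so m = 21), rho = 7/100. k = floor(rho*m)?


m = 1/4*84 = 21.
rho = 7/100.
rho*m = 7/100*21 = 1.47.
k = floor(1.47) = 1.

1


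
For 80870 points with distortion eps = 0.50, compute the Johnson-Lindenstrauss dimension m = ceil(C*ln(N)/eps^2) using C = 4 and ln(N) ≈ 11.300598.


ln(80870) ≈ 11.300598.
eps^2 = 0.50^2 = 0.25.
C*ln(N)/eps^2 ≈ 4*11.300598/0.25 ≈ 180.8096.
m = ceil(180.8096) = 181.

181


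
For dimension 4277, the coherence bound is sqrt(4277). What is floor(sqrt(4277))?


65^2 = 4225 <= 4277 < 4356 = 66^2, so 65 <= sqrt(4277) < 66.
floor(sqrt(4277)) = 65.

65


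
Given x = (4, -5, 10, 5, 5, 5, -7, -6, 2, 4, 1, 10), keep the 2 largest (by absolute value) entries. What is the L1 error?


Sorted |x_i| descending: [10, 10, 7, 6, 5, 5, 5, 5, 4, 4, 2, 1]
Keep top 2: [10, 10]
Tail entries: [7, 6, 5, 5, 5, 5, 4, 4, 2, 1]
L1 error = sum of tail = 44.

44


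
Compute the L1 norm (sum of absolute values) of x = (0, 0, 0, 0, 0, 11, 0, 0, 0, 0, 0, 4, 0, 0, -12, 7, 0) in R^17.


Non-zero entries: [(5, 11), (11, 4), (14, -12), (15, 7)]
Absolute values: [11, 4, 12, 7]
||x||_1 = sum = 34.

34


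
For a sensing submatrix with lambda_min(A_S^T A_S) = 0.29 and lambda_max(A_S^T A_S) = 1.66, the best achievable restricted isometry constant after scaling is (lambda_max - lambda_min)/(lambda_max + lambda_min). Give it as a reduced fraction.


lambda_max - lambda_min = 1.66 - 0.29 = 1.37.
lambda_max + lambda_min = 1.66 + 0.29 = 1.95.
delta = 1.37/1.95 = 137/195.

137/195


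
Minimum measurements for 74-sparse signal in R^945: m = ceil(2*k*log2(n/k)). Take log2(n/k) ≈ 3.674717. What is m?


log2(n/k) = log2(945/74) ≈ 3.674717.
2*k*log2(n/k) ≈ 2*74*3.674717 = 543.858116.
m = ceil(543.858116) = 544.

544


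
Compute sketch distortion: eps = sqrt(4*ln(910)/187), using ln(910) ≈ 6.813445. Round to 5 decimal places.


ln(910) ≈ 6.813445.
4*ln(N)/m ≈ 4*6.813445/187 ≈ 0.14574214.
eps = sqrt(0.14574214) ≈ 0.3817619 ≈ 0.38176.

0.38176


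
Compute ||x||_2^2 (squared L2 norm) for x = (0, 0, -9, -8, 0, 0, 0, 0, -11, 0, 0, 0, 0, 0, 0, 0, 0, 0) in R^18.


Non-zero entries: [(2, -9), (3, -8), (8, -11)]
Squares: [81, 64, 121]
||x||_2^2 = sum = 266.

266


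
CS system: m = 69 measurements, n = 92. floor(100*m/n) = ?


100*m/n = 100*69/92 ≈ 75.0.
floor = 75.

75


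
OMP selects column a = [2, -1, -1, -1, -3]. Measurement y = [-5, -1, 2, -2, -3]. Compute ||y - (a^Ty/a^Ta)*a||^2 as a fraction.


a^T a = 16.
a^T y = 0.
coeff = 0/16 = 0.
||r||^2 = 43.

43


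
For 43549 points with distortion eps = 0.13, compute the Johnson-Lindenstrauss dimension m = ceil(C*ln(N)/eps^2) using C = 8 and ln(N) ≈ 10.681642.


ln(43549) ≈ 10.681642.
eps^2 = 0.13^2 = 0.0169.
C*ln(N)/eps^2 ≈ 8*10.681642/0.0169 ≈ 5056.3986.
m = ceil(5056.3986) = 5057.

5057


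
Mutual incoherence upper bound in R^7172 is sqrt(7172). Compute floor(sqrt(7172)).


84^2 = 7056 <= 7172 < 7225 = 85^2, so 84 <= sqrt(7172) < 85.
floor(sqrt(7172)) = 84.

84


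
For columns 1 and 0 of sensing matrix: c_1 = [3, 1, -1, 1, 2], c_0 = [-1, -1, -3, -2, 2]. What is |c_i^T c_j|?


Inner product: 3*-1 + 1*-1 + -1*-3 + 1*-2 + 2*2
Products: [-3, -1, 3, -2, 4]
Sum = 1.
|dot| = 1.

1


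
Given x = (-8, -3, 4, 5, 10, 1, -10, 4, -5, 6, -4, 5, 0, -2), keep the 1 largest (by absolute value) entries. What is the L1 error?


Sorted |x_i| descending: [10, 10, 8, 6, 5, 5, 5, 4, 4, 4, 3, 2, 1, 0]
Keep top 1: [10]
Tail entries: [10, 8, 6, 5, 5, 5, 4, 4, 4, 3, 2, 1, 0]
L1 error = sum of tail = 57.

57


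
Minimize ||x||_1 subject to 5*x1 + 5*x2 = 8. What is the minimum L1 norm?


Axis intercepts:
  x1 = 8/5, x2 = 0: L1 = 8/5
  x1 = 0, x2 = 8/5: L1 = 8/5
x* = (8/5, 0)
||x*||_1 = 8/5.

8/5


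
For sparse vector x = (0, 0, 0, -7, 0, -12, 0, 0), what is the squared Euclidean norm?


Non-zero entries: [(3, -7), (5, -12)]
Squares: [49, 144]
||x||_2^2 = sum = 193.

193


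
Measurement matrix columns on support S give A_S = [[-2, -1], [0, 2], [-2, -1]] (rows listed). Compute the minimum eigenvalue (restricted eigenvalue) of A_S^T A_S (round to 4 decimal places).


A_S^T A_S = [[8, 4], [4, 6]].
trace = 14.
det = 32.
disc = trace^2 - 4*det = 196 - 4*32 = 68.
sqrt(68) ≈ 8.246211.
lam_min = (14 - sqrt(68))/2 ≈ (14 - 8.246211)/2 = 2.8768945 ≈ 2.8769.

2.8769


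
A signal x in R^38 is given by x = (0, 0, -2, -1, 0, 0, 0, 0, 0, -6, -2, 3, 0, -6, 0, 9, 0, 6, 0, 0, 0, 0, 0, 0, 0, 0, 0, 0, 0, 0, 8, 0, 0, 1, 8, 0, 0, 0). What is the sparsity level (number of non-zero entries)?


Non-zero positions: [2, 3, 9, 10, 11, 13, 15, 17, 30, 33, 34].
Sparsity = 11.

11


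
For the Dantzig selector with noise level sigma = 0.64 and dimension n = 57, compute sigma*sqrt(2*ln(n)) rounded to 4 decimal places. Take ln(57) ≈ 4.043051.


ln(57) ≈ 4.043051.
2*ln(n) ≈ 8.086102.
sqrt(2*ln(n)) ≈ sqrt(8.086102) ≈ 2.843607.
threshold ≈ 0.64*2.843607 = 1.81990848 ≈ 1.8199.

1.8199


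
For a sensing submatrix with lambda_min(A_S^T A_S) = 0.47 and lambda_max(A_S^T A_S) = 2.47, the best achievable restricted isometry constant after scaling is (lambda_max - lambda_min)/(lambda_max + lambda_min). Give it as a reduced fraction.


lambda_max - lambda_min = 2.47 - 0.47 = 2.00.
lambda_max + lambda_min = 2.47 + 0.47 = 2.94.
delta = 2.00/2.94 = 200/294 = 100/147.

100/147


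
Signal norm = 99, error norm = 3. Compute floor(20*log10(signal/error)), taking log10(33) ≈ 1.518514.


||x||/||e|| = 99/3 = 33.
log10(33) ≈ 1.518514.
20*log10(||x||/||e||) ≈ 20*1.518514 = 30.37028.
floor(30.37028) = 30.

30


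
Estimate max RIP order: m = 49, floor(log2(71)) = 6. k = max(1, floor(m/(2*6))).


floor(log2(71)) = 6.
2*6 = 12.
m/(2*floor(log2(n))) = 49/12 ≈ 4.0833.
floor = 4.
k = max(1, 4) = 4.

4


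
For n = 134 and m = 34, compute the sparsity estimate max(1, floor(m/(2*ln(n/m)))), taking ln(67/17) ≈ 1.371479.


n/m = 134/34 = 67/17.
ln(n/m) ≈ 1.371479.
2*ln(n/m) ≈ 2.742958.
m/(2*ln(n/m)) ≈ 34/2.742958 ≈ 12.3954.
floor = 12.
k_max = max(1, 12) = 12.

12


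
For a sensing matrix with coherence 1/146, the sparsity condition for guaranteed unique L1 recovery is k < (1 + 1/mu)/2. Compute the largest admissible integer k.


1/mu = 146.
1 + 1/mu = 147.
(1 + 1/mu)/2 = 73.5 is not an integer, so k_max = floor(73.5) = 73.

73


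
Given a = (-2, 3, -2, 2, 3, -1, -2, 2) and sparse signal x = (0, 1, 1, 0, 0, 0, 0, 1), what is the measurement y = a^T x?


Non-zero terms: ['3*1', '-2*1', '2*1']
Products: [3, -2, 2]
y = sum = 3.

3


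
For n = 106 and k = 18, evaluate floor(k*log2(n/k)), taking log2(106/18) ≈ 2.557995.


log2(n/k) = log2(106/18) ≈ 2.557995.
k*log2(n/k) ≈ 18*2.557995 = 46.04391.
floor(46.04391) = 46.

46


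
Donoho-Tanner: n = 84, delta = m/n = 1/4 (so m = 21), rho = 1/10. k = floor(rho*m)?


m = 1/4*84 = 21.
rho = 1/10.
rho*m = 1/10*21 = 2.1.
k = floor(2.1) = 2.

2


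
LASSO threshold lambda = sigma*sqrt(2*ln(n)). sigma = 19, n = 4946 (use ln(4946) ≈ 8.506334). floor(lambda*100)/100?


ln(4946) ≈ 8.506334.
2*ln(n) ≈ 17.012668.
sqrt(2*ln(n)) ≈ sqrt(17.012668) ≈ 4.124642.
lambda ≈ 19*4.124642 = 78.368198.
floor(lambda*100)/100 = 78.36.

78.36


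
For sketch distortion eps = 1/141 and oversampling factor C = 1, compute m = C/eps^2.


1/eps = 141.
(1/eps)^2 = 19881.
m = 1*19881 = 19881.

19881


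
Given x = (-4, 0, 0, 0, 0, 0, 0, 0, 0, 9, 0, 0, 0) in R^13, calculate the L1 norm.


Non-zero entries: [(0, -4), (9, 9)]
Absolute values: [4, 9]
||x||_1 = sum = 13.

13


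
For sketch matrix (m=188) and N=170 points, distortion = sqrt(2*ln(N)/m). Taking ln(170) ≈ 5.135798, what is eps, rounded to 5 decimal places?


ln(170) ≈ 5.135798.
2*ln(N)/m ≈ 2*5.135798/188 ≈ 0.05463615.
eps = sqrt(0.05463615) ≈ 0.2337438 ≈ 0.23374.

0.23374


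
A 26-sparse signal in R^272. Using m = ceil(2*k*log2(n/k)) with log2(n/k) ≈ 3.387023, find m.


log2(n/k) = log2(272/26) ≈ 3.387023.
2*k*log2(n/k) ≈ 2*26*3.387023 = 176.125196.
m = ceil(176.125196) = 177.

177


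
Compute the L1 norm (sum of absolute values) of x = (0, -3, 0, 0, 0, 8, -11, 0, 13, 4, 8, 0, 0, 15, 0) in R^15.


Non-zero entries: [(1, -3), (5, 8), (6, -11), (8, 13), (9, 4), (10, 8), (13, 15)]
Absolute values: [3, 8, 11, 13, 4, 8, 15]
||x||_1 = sum = 62.

62


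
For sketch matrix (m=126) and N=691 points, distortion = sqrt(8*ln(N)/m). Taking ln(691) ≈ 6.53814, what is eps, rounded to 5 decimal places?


ln(691) ≈ 6.53814.
8*ln(N)/m ≈ 8*6.53814/126 ≈ 0.41512.
eps = sqrt(0.41512) ≈ 0.6442981 ≈ 0.64430.

0.64430


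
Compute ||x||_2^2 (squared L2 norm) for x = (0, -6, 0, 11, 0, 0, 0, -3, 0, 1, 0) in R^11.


Non-zero entries: [(1, -6), (3, 11), (7, -3), (9, 1)]
Squares: [36, 121, 9, 1]
||x||_2^2 = sum = 167.

167


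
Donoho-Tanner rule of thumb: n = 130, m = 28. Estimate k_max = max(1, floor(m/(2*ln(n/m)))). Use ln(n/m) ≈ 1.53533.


n/m = 130/28 = 65/14.
ln(n/m) ≈ 1.53533.
2*ln(n/m) ≈ 3.07066.
m/(2*ln(n/m)) ≈ 28/3.07066 ≈ 9.1186.
floor = 9.
k_max = max(1, 9) = 9.

9


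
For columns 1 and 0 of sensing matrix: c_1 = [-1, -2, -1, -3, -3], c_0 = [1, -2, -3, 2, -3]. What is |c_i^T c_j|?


Inner product: -1*1 + -2*-2 + -1*-3 + -3*2 + -3*-3
Products: [-1, 4, 3, -6, 9]
Sum = 9.
|dot| = 9.

9


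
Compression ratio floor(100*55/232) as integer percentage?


100*m/n = 100*55/232 ≈ 23.7069.
floor = 23.

23


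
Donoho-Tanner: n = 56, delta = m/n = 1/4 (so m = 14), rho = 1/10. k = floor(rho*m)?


m = 1/4*56 = 14.
rho = 1/10.
rho*m = 1/10*14 = 1.4.
k = floor(1.4) = 1.

1


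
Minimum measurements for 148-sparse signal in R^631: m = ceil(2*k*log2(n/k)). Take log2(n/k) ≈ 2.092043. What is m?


log2(n/k) = log2(631/148) ≈ 2.092043.
2*k*log2(n/k) ≈ 2*148*2.092043 = 619.244728.
m = ceil(619.244728) = 620.

620


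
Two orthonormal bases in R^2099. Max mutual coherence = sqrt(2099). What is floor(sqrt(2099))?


45^2 = 2025 <= 2099 < 2116 = 46^2, so 45 <= sqrt(2099) < 46.
floor(sqrt(2099)) = 45.

45


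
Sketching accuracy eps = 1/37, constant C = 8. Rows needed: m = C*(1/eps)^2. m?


1/eps = 37.
(1/eps)^2 = 1369.
m = 8*1369 = 10952.

10952


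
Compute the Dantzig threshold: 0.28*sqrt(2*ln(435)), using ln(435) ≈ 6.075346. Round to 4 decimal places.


ln(435) ≈ 6.075346.
2*ln(n) ≈ 12.150692.
sqrt(2*ln(n)) ≈ sqrt(12.150692) ≈ 3.485784.
threshold ≈ 0.28*3.485784 = 0.97601952 ≈ 0.9760.

0.9760


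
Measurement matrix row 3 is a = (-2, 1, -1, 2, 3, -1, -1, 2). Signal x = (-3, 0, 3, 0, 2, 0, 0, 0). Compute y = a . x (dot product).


Non-zero terms: ['-2*-3', '-1*3', '3*2']
Products: [6, -3, 6]
y = sum = 9.

9


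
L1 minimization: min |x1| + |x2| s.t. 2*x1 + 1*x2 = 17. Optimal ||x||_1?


Axis intercepts:
  x1 = 17/2, x2 = 0: L1 = 17/2
  x1 = 0, x2 = 17: L1 = 17
x* = (17/2, 0)
||x*||_1 = 17/2.

17/2


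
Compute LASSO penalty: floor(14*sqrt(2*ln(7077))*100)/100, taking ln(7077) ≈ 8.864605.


ln(7077) ≈ 8.864605.
2*ln(n) ≈ 17.72921.
sqrt(2*ln(n)) ≈ sqrt(17.72921) ≈ 4.210607.
lambda ≈ 14*4.210607 = 58.948498.
floor(lambda*100)/100 = 58.94.

58.94


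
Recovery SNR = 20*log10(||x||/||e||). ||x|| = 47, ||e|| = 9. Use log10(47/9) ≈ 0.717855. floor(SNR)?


||x||/||e|| = 47/9.
log10(47/9) ≈ 0.717855.
20*log10(||x||/||e||) ≈ 20*0.717855 = 14.3571.
floor(14.3571) = 14.

14


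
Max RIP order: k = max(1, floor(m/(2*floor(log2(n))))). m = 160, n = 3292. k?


floor(log2(3292)) = 11.
2*11 = 22.
m/(2*floor(log2(n))) = 160/22 ≈ 7.2727.
floor = 7.
k = max(1, 7) = 7.

7


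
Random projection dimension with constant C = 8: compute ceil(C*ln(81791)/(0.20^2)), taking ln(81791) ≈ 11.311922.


ln(81791) ≈ 11.311922.
eps^2 = 0.20^2 = 0.04.
C*ln(N)/eps^2 ≈ 8*11.311922/0.04 ≈ 2262.3844.
m = ceil(2262.3844) = 2263.

2263


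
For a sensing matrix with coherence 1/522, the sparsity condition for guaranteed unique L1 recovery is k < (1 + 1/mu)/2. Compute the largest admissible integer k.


1/mu = 522.
1 + 1/mu = 523.
(1 + 1/mu)/2 = 261.5 is not an integer, so k_max = floor(261.5) = 261.

261


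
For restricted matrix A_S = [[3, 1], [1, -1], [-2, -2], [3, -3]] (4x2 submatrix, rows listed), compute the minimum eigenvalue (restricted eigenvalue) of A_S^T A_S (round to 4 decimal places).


A_S^T A_S = [[23, -3], [-3, 15]].
trace = 38.
det = 336.
disc = trace^2 - 4*det = 1444 - 4*336 = 100.
sqrt(100) = 10.
lam_min = (38 - 10)/2 = 14 = 14.0000.

14.0000


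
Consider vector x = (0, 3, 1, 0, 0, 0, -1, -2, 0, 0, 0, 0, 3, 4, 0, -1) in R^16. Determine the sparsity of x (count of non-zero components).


Non-zero positions: [1, 2, 6, 7, 12, 13, 15].
Sparsity = 7.

7


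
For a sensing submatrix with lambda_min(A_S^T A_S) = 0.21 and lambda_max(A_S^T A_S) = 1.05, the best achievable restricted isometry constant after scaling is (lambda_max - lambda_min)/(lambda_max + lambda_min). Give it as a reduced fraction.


lambda_max - lambda_min = 1.05 - 0.21 = 0.84.
lambda_max + lambda_min = 1.05 + 0.21 = 1.26.
delta = 0.84/1.26 = 84/126 = 2/3.

2/3


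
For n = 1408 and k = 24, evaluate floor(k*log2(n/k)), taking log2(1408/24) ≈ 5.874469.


log2(n/k) = log2(1408/24) ≈ 5.874469.
k*log2(n/k) ≈ 24*5.874469 = 140.987256.
floor(140.987256) = 140.

140


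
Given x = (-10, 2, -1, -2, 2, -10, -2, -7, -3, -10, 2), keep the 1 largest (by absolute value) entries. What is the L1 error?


Sorted |x_i| descending: [10, 10, 10, 7, 3, 2, 2, 2, 2, 2, 1]
Keep top 1: [10]
Tail entries: [10, 10, 7, 3, 2, 2, 2, 2, 2, 1]
L1 error = sum of tail = 41.

41


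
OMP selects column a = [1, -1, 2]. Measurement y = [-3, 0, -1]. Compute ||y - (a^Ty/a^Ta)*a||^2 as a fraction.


a^T a = 6.
a^T y = -5.
coeff = -5/6 = -5/6.
||r||^2 = 35/6.

35/6


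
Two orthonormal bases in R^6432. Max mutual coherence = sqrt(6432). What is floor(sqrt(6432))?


80^2 = 6400 <= 6432 < 6561 = 81^2, so 80 <= sqrt(6432) < 81.
floor(sqrt(6432)) = 80.

80


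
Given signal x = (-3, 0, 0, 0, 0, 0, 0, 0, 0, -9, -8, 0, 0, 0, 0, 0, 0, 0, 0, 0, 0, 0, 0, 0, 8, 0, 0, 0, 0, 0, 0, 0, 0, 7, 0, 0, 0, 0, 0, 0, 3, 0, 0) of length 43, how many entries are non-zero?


Non-zero positions: [0, 9, 10, 24, 33, 40].
Sparsity = 6.

6


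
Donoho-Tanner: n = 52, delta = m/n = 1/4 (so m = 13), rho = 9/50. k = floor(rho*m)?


m = 1/4*52 = 13.
rho = 9/50.
rho*m = 9/50*13 = 2.34.
k = floor(2.34) = 2.

2


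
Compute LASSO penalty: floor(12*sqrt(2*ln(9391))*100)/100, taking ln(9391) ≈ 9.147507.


ln(9391) ≈ 9.147507.
2*ln(n) ≈ 18.295014.
sqrt(2*ln(n)) ≈ sqrt(18.295014) ≈ 4.277267.
lambda ≈ 12*4.277267 = 51.327204.
floor(lambda*100)/100 = 51.32.

51.32


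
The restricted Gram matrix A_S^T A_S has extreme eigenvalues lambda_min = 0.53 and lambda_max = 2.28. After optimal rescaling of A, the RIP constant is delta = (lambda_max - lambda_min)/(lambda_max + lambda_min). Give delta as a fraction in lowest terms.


lambda_max - lambda_min = 2.28 - 0.53 = 1.75.
lambda_max + lambda_min = 2.28 + 0.53 = 2.81.
delta = 1.75/2.81 = 175/281.

175/281


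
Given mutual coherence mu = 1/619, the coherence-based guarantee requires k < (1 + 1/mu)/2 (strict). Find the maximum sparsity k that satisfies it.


1/mu = 619.
1 + 1/mu = 620.
(1 + 1/mu)/2 = 310 is an integer and the inequality is strict, so k_max = 310 - 1 = 309.

309


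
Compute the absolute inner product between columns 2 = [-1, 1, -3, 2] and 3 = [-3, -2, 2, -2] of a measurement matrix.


Inner product: -1*-3 + 1*-2 + -3*2 + 2*-2
Products: [3, -2, -6, -4]
Sum = -9.
|dot| = 9.

9


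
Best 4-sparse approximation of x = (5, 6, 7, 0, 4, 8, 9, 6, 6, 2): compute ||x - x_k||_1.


Sorted |x_i| descending: [9, 8, 7, 6, 6, 6, 5, 4, 2, 0]
Keep top 4: [9, 8, 7, 6]
Tail entries: [6, 6, 5, 4, 2, 0]
L1 error = sum of tail = 23.

23


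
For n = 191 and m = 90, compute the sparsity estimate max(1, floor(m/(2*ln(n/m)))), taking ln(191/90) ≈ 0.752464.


n/m = 191/90.
ln(n/m) ≈ 0.752464.
2*ln(n/m) ≈ 1.504928.
m/(2*ln(n/m)) ≈ 90/1.504928 ≈ 59.8035.
floor = 59.
k_max = max(1, 59) = 59.

59


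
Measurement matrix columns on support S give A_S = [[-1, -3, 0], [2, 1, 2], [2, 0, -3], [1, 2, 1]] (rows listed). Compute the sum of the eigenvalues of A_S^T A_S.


Sum of eigenvalues of A_S^T A_S = trace(A_S^T A_S) = sum of squared column norms of A_S.
A_S^T A_S diagonal: [10, 14, 14].
trace = 10 + 14 + 14 = 38.

38


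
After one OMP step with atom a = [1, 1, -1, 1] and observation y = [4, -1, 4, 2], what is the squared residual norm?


a^T a = 4.
a^T y = 1.
coeff = 1/4 = 1/4.
||r||^2 = 147/4.

147/4


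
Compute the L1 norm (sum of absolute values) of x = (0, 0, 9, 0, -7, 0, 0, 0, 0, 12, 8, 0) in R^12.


Non-zero entries: [(2, 9), (4, -7), (9, 12), (10, 8)]
Absolute values: [9, 7, 12, 8]
||x||_1 = sum = 36.

36


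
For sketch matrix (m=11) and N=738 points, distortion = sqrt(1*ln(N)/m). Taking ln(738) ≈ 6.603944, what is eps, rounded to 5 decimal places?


ln(738) ≈ 6.603944.
1*ln(N)/m ≈ 1*6.603944/11 ≈ 0.60035855.
eps = sqrt(0.60035855) ≈ 0.7748281 ≈ 0.77483.

0.77483


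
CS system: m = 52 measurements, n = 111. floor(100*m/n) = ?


100*m/n = 100*52/111 ≈ 46.8468.
floor = 46.

46


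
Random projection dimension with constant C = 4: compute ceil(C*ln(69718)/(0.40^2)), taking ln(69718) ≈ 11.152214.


ln(69718) ≈ 11.152214.
eps^2 = 0.40^2 = 0.16.
C*ln(N)/eps^2 ≈ 4*11.152214/0.16 ≈ 278.8053.
m = ceil(278.8053) = 279.

279


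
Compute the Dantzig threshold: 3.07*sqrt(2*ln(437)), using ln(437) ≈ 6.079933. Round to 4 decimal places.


ln(437) ≈ 6.079933.
2*ln(n) ≈ 12.159866.
sqrt(2*ln(n)) ≈ sqrt(12.159866) ≈ 3.4871.
threshold ≈ 3.07*3.4871 = 10.705397 ≈ 10.7054.

10.7054


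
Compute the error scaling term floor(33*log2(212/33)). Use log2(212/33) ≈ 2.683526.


log2(n/k) = log2(212/33) ≈ 2.683526.
k*log2(n/k) ≈ 33*2.683526 = 88.556358.
floor(88.556358) = 88.

88


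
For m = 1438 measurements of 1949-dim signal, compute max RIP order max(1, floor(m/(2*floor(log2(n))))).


floor(log2(1949)) = 10.
2*10 = 20.
m/(2*floor(log2(n))) = 1438/20 ≈ 71.9.
floor = 71.
k = max(1, 71) = 71.

71


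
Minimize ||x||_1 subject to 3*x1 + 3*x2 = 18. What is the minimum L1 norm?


Axis intercepts:
  x1 = 6, x2 = 0: L1 = 6
  x1 = 0, x2 = 6: L1 = 6
x* = (6, 0)
||x*||_1 = 6.

6


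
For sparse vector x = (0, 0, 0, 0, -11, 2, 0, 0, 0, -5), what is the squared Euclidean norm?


Non-zero entries: [(4, -11), (5, 2), (9, -5)]
Squares: [121, 4, 25]
||x||_2^2 = sum = 150.

150
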